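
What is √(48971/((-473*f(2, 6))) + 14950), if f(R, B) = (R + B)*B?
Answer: 13*√2849552079/5676 ≈ 122.26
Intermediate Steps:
f(R, B) = B*(B + R) (f(R, B) = (B + R)*B = B*(B + R))
√(48971/((-473*f(2, 6))) + 14950) = √(48971/((-2838*(6 + 2))) + 14950) = √(48971/((-2838*8)) + 14950) = √(48971/((-473*48)) + 14950) = √(48971/(-22704) + 14950) = √(48971*(-1/22704) + 14950) = √(-48971/22704 + 14950) = √(339375829/22704) = 13*√2849552079/5676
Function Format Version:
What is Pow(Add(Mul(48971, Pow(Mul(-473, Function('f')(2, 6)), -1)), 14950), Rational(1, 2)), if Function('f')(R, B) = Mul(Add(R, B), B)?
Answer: Mul(Rational(13, 5676), Pow(2849552079, Rational(1, 2))) ≈ 122.26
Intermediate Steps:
Function('f')(R, B) = Mul(B, Add(B, R)) (Function('f')(R, B) = Mul(Add(B, R), B) = Mul(B, Add(B, R)))
Pow(Add(Mul(48971, Pow(Mul(-473, Function('f')(2, 6)), -1)), 14950), Rational(1, 2)) = Pow(Add(Mul(48971, Pow(Mul(-473, Mul(6, Add(6, 2))), -1)), 14950), Rational(1, 2)) = Pow(Add(Mul(48971, Pow(Mul(-473, Mul(6, 8)), -1)), 14950), Rational(1, 2)) = Pow(Add(Mul(48971, Pow(Mul(-473, 48), -1)), 14950), Rational(1, 2)) = Pow(Add(Mul(48971, Pow(-22704, -1)), 14950), Rational(1, 2)) = Pow(Add(Mul(48971, Rational(-1, 22704)), 14950), Rational(1, 2)) = Pow(Add(Rational(-48971, 22704), 14950), Rational(1, 2)) = Pow(Rational(339375829, 22704), Rational(1, 2)) = Mul(Rational(13, 5676), Pow(2849552079, Rational(1, 2)))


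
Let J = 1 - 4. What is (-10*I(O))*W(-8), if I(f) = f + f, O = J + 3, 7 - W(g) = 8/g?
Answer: 0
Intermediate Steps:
J = -3
W(g) = 7 - 8/g
O = 0 (O = -3 + 3 = 0)
I(f) = 2*f
(-10*I(O))*W(-8) = (-20*0)*(7 - 8/(-8)) = (-10*0)*(7 - 8*(-1/8)) = 0*(7 + 1) = 0*8 = 0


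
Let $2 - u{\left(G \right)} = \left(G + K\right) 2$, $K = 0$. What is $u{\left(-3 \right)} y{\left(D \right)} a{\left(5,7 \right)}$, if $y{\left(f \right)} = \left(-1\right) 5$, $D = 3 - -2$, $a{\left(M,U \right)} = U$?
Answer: $-280$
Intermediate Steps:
$u{\left(G \right)} = 2 - 2 G$ ($u{\left(G \right)} = 2 - \left(G + 0\right) 2 = 2 - G 2 = 2 - 2 G$)
$D = 5$ ($D = 3 + 2 = 5$)
$y{\left(f \right)} = -5$
$u{\left(-3 \right)} y{\left(D \right)} a{\left(5,7 \right)} = \left(2 - -6\right) \left(-5\right) 7 = \left(2 + 6\right) \left(-5\right) 7 = 8 \left(-5\right) 7 = \left(-40\right) 7 = -280$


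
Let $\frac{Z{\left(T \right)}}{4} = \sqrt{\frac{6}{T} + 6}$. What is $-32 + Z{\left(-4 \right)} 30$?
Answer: $-32 + 180 \sqrt{2} \approx 222.56$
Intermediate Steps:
$Z{\left(T \right)} = 4 \sqrt{6 + \frac{6}{T}}$ ($Z{\left(T \right)} = 4 \sqrt{\frac{6}{T} + 6} = 4 \sqrt{6 + \frac{6}{T}}$)
$-32 + Z{\left(-4 \right)} 30 = -32 + 4 \sqrt{6} \sqrt{\frac{1 - 4}{-4}} \cdot 30 = -32 + 4 \sqrt{6} \sqrt{\left(- \frac{1}{4}\right) \left(-3\right)} 30 = -32 + 4 \sqrt{6} \sqrt{\frac{3}{4}} \cdot 30 = -32 + 4 \sqrt{6} \frac{\sqrt{3}}{2} \cdot 30 = -32 + 6 \sqrt{2} \cdot 30 = -32 + 180 \sqrt{2}$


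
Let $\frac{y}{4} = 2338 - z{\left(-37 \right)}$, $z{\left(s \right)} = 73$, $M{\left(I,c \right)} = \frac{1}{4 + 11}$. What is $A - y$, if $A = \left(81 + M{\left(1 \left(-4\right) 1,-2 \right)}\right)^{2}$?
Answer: $- \frac{559844}{225} \approx -2488.2$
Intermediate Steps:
$M{\left(I,c \right)} = \frac{1}{15}$
$A = \frac{1478656}{225}$ ($A = \left(81 + \frac{1}{15}\right)^{2} = \left(\frac{1216}{15}\right)^{2} = \frac{1478656}{225} \approx 6571.8$)
$y = 9060$ ($y = 4 \left(2338 - 73\right) = 4 \cdot 2265 = 9060$)
$A - y = \frac{1478656}{225} - 9060 = - \frac{559844}{225}$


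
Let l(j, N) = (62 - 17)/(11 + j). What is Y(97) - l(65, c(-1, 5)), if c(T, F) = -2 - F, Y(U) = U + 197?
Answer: 22299/76 ≈ 293.41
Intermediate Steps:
Y(U) = 197 + U
l(j, N) = 45/(11 + j)
Y(97) - l(65, c(-1, 5)) = (197 + 97) - 45/(11 + 65) = 294 - 45/76 = 22299/76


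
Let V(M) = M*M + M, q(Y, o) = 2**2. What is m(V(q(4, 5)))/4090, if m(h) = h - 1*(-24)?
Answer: 22/2045 ≈ 0.010758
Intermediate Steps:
q(Y, o) = 4
V(M) = M + M**2 (V(M) = M**2 + M = M + M**2)
m(h) = 24 + h (m(h) = h + 24 = 24 + h)
m(V(q(4, 5)))/4090 = (24 + 4*(1 + 4))/4090 = (24 + 4*5)*(1/4090) = (24 + 20)*(1/4090) = 44*(1/4090) = 22/2045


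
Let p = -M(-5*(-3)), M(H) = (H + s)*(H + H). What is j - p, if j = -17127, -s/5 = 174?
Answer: -42777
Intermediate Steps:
s = -870 (s = -5*174 = -870)
M(H) = 2*H*(-870 + H) (M(H) = (H - 870)*(H + H) = (-870 + H)*(2*H) = 2*H*(-870 + H))
p = 25650 (p = -2*(-5*(-3))*(-870 - 5*(-3)) = -2*15*(-870 + 15) = -2*15*(-855) = -1*(-25650) = 25650)
j - p = -17127 - 1*25650 = -17127 - 25650 = -42777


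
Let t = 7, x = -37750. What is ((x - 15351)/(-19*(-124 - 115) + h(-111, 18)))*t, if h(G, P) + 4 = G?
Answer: -371707/4426 ≈ -83.983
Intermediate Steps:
h(G, P) = -4 + G
((x - 15351)/(-19*(-124 - 115) + h(-111, 18)))*t = ((-37750 - 15351)/(-19*(-124 - 115) + (-4 - 111)))*7 = -53101/(-19*(-239) - 115)*7 = -53101/(4541 - 115)*7 = -53101/4426*7 = -371707/4426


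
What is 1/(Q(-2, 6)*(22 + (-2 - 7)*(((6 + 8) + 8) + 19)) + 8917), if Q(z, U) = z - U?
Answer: 1/11693 ≈ 8.5521e-5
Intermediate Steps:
1/(Q(-2, 6)*(22 + (-2 - 7)*(((6 + 8) + 8) + 19)) + 8917) = 1/((-2 - 1*6)*(22 + (-2 - 7)*(((6 + 8) + 8) + 19)) + 8917) = 1/((-2 - 6)*(22 - 9*((14 + 8) + 19)) + 8917) = 1/(-8*(22 - 9*(22 + 19)) + 8917) = 1/(-8*(22 - 9*41) + 8917) = 1/(-8*(22 - 369) + 8917) = 1/(-8*(-347) + 8917) = 1/(2776 + 8917) = 1/11693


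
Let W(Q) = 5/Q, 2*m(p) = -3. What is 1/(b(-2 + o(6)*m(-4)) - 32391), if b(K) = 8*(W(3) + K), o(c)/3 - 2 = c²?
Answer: -3/101285 ≈ -2.9619e-5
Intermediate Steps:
m(p) = -3/2 (m(p) = (½)*(-3) = -3/2)
o(c) = 6 + 3*c²
b(K) = 40/3 + 8*K (b(K) = 8*(5/3 + K) = 40/3 + 8*K)
1/(b(-2 + o(6)*m(-4)) - 32391) = 1/((40/3 + 8*(-2 + (6 + 3*6²)*(-3/2))) - 32391) = 1/((40/3 + 8*(-2 + (6 + 3*36)*(-3/2))) - 32391) = 1/((40/3 + 8*(-2 + (6 + 108)*(-3/2))) - 32391) = 1/((40/3 + 8*(-2 + 114*(-3/2))) - 32391) = 1/((40/3 + 8*(-2 - 171)) - 32391) = 1/((40/3 + 8*(-173)) - 32391) = 1/((40/3 - 1384) - 32391) = 1/(-4112/3 - 32391) = 1/(-101285/3) = -3/101285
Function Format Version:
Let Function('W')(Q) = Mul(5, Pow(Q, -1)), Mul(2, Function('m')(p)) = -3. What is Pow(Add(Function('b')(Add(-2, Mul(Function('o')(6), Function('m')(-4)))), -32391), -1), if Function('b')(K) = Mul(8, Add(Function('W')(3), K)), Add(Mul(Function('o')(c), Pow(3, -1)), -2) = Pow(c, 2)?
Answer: Rational(-3, 101285) ≈ -2.9619e-5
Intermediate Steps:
Function('m')(p) = Rational(-3, 2) (Function('m')(p) = Mul(Rational(1, 2), -3) = Rational(-3, 2))
Function('o')(c) = Add(6, Mul(3, Pow(c, 2)))
Function('b')(K) = Add(Rational(40, 3), Mul(8, K)) (Function('b')(K) = Mul(8, Add(Mul(5, Pow(3, -1)), K)) = Mul(8, Add(Mul(5, Rational(1, 3)), K)) = Mul(8, Add(Rational(5, 3), K)) = Add(Rational(40, 3), Mul(8, K)))
Pow(Add(Function('b')(Add(-2, Mul(Function('o')(6), Function('m')(-4)))), -32391), -1) = Pow(Add(Add(Rational(40, 3), Mul(8, Add(-2, Mul(Add(6, Mul(3, Pow(6, 2))), Rational(-3, 2))))), -32391), -1) = Pow(Add(Add(Rational(40, 3), Mul(8, Add(-2, Mul(Add(6, Mul(3, 36)), Rational(-3, 2))))), -32391), -1) = Pow(Add(Add(Rational(40, 3), Mul(8, Add(-2, Mul(Add(6, 108), Rational(-3, 2))))), -32391), -1) = Pow(Add(Add(Rational(40, 3), Mul(8, Add(-2, Mul(114, Rational(-3, 2))))), -32391), -1) = Pow(Add(Add(Rational(40, 3), Mul(8, Add(-2, -171))), -32391), -1) = Pow(Add(Add(Rational(40, 3), Mul(8, -173)), -32391), -1) = Pow(Add(Add(Rational(40, 3), -1384), -32391), -1) = Pow(Add(Rational(-4112, 3), -32391), -1) = Pow(Rational(-101285, 3), -1) = Rational(-3, 101285)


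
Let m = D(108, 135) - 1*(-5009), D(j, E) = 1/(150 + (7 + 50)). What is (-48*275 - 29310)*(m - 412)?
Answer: -13483888600/69 ≈ -1.9542e+8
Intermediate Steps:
D(j, E) = 1/207 (D(j, E) = 1/(150 + 57) = 1/207)
m = 1036864/207 (m = 1/207 - 1*(-5009) = 1/207 + 5009 = 1036864/207 ≈ 5009.0)
(-48*275 - 29310)*(m - 412) = (-48*275 - 29310)*(1036864/207 - 412) = (-13200 - 29310)*(951580/207) = -42510*951580/207 = -13483888600/69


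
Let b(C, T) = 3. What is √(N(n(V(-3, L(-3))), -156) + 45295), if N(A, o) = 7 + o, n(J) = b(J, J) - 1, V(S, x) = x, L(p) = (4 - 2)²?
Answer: √45146 ≈ 212.48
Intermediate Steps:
L(p) = 4 (L(p) = 2² = 4)
n(J) = 2 (n(J) = 3 - 1 = 2)
√(N(n(V(-3, L(-3))), -156) + 45295) = √((7 - 156) + 45295) = √(-149 + 45295) = √45146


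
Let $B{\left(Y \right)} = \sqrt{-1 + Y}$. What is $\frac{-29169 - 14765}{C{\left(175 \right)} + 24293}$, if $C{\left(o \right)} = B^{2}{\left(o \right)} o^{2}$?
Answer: $- \frac{43934}{5353043} \approx -0.0082073$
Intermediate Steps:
$C{\left(o \right)} = o^{2} \left(-1 + o\right)$ ($C{\left(o \right)} = \left(\sqrt{-1 + o}\right)^{2} o^{2} = \left(-1 + o\right) o^{2} = o^{2} \left(-1 + o\right)$)
$\frac{-29169 - 14765}{C{\left(175 \right)} + 24293} = \frac{-29169 - 14765}{175^{2} \left(-1 + 175\right) + 24293} = - \frac{43934}{30625 \cdot 174 + 24293} = - \frac{43934}{5328750 + 24293} = - \frac{43934}{5353043}$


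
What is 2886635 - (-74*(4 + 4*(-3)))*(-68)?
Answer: 2926891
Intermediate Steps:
2886635 - (-74*(4 + 4*(-3)))*(-68) = 2886635 - (-74*(4 - 12))*(-68) = 2886635 - (-74*(-8))*(-68) = 2886635 - 592*(-68) = 2886635 - 1*(-40256) = 2886635 + 40256 = 2926891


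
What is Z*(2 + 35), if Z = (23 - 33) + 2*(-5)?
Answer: -740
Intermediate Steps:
Z = -20 (Z = -10 - 10 = -20)
Z*(2 + 35) = -20*(2 + 35) = -20*37 = -740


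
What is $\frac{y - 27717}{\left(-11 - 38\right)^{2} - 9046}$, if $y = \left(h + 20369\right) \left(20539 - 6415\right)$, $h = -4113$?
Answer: $- \frac{76524009}{2215} \approx -34548.0$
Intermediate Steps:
$y = 229599744$ ($y = \left(-4113 + 20369\right) \left(20539 - 6415\right) = 16256 \cdot 14124 = 229599744$)
$\frac{y - 27717}{\left(-11 - 38\right)^{2} - 9046} = \frac{229599744 - 27717}{\left(-11 - 38\right)^{2} - 9046} = \frac{229572027}{\left(-49\right)^{2} - 9046} = \frac{229572027}{2401 - 9046} = \frac{229572027}{-6645} = 229572027 \left(- \frac{1}{6645}\right) = - \frac{76524009}{2215}$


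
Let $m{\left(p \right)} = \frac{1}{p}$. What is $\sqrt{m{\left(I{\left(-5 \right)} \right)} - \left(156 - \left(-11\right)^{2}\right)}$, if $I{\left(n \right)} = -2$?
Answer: $\frac{i \sqrt{142}}{2} \approx 5.9582 i$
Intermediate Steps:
$\sqrt{m{\left(I{\left(-5 \right)} \right)} - \left(156 - \left(-11\right)^{2}\right)} = \sqrt{\frac{1}{-2} - \left(156 - \left(-11\right)^{2}\right)} = \sqrt{- \frac{1}{2} + \left(121 - 156\right)} = \sqrt{- \frac{1}{2} - 35} = \sqrt{- \frac{71}{2}} = \frac{i \sqrt{142}}{2}$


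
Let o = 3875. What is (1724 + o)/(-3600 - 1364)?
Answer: -5599/4964 ≈ -1.1279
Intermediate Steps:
(1724 + o)/(-3600 - 1364) = (1724 + 3875)/(-3600 - 1364) = 5599/(-4964) = 5599*(-1/4964) = -5599/4964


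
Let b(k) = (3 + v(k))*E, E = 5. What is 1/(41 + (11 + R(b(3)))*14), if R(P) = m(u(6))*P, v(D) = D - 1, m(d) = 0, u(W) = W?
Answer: 1/195 ≈ 0.0051282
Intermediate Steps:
v(D) = -1 + D
b(k) = 10 + 5*k (b(k) = (3 + (-1 + k))*5 = (2 + k)*5 = 10 + 5*k)
R(P) = 0 (R(P) = 0*P = 0)
1/(41 + (11 + R(b(3)))*14) = 1/(41 + (11 + 0)*14) = 1/(41 + 11*14) = 1/(41 + 154) = 1/195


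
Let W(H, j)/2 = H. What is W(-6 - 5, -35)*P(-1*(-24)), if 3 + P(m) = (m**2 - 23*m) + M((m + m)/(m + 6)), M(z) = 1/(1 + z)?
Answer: -6116/13 ≈ -470.46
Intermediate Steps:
W(H, j) = 2*H
P(m) = -3 + m**2 + 1/(1 + 2*m/(6 + m)) - 23*m (P(m) = -3 + ((m**2 - 23*m) + 1/(1 + (m + m)/(m + 6))) = -3 + ((m**2 - 23*m) + 1/(1 + (2*m)/(6 + m))) = -3 + ((m**2 - 23*m) + 1/(1 + 2*m/(6 + m))) = -3 + (m**2 + 1/(1 + 2*m/(6 + m)) - 23*m) = -3 + m**2 + 1/(1 + 2*m/(6 + m)) - 23*m)
W(-6 - 5, -35)*P(-1*(-24)) = (2*(-6 - 5))*((-4 + (-1*(-24))**3 - 21*(-1*(-24))**2 - (-146)*(-24)/3)/(2 - 1*(-24))) = (2*(-11))*((-4 + 24**3 - 21*24**2 - 146/3*24)/(2 + 24)) = -22*(-4 + 13824 - 21*576 - 1168)/26 = -11*(-4 + 13824 - 12096 - 1168)/13 = -11*556/13 = -22*278/13 = -6116/13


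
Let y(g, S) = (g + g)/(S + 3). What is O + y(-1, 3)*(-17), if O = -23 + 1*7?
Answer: -31/3 ≈ -10.333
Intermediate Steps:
y(g, S) = 2*g/(3 + S) (y(g, S) = (2*g)/(3 + S) = 2*g/(3 + S))
O = -16 (O = -23 + 7 = -16)
O + y(-1, 3)*(-17) = -16 + (2*(-1)/(3 + 3))*(-17) = -16 + (2*(-1)/6)*(-17) = -16 + (2*(-1)*(⅙))*(-17) = -16 - ⅓*(-17) = -16 + 17/3 = -31/3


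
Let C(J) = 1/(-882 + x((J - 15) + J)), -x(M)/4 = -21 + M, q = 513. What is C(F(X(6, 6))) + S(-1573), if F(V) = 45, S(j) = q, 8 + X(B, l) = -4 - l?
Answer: 563273/1098 ≈ 513.00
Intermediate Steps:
X(B, l) = -12 - l (X(B, l) = -8 + (-4 - l) = -12 - l)
S(j) = 513
x(M) = 84 - 4*M (x(M) = -4*(-21 + M) = 84 - 4*M)
C(J) = 1/(-738 - 8*J) (C(J) = 1/(-882 + (84 - 4*((J - 15) + J))) = 1/(-882 + (84 - 4*((-15 + J) + J))) = 1/(-882 + (84 - 4*(-15 + 2*J))) = 1/(-882 + (84 + (60 - 8*J))) = 1/(-882 + (144 - 8*J)) = 1/(-738 - 8*J))
C(F(X(6, 6))) + S(-1573) = -1/(738 + 8*45) + 513 = -1/(738 + 360) + 513 = -1/1098 + 513 = 563273/1098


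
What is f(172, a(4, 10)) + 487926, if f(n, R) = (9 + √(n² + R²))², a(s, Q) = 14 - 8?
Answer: 517627 + 36*√7405 ≈ 5.2073e+5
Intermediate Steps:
a(s, Q) = 6
f(n, R) = (9 + √(R² + n²))²
f(172, a(4, 10)) + 487926 = (9 + √(6² + 172²))² + 487926 = (9 + √(36 + 29584))² + 487926 = (9 + √29620)² + 487926 = (9 + 2*√7405)² + 487926 = 487926 + (9 + 2*√7405)²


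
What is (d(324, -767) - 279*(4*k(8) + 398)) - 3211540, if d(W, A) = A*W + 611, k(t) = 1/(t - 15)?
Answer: -24992237/7 ≈ -3.5703e+6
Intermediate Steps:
k(t) = 1/(-15 + t)
d(W, A) = 611 + A*W
(d(324, -767) - 279*(4*k(8) + 398)) - 3211540 = ((611 - 767*324) - 279*(4/(-15 + 8) + 398)) - 3211540 = ((611 - 248508) - 279*(4/(-7) + 398)) - 3211540 = (-247897 - 279*(4*(-⅐) + 398)) - 3211540 = (-247897 - 279*(-4/7 + 398)) - 3211540 = (-247897 - 279*2782/7) - 3211540 = (-247897 - 776178/7) - 3211540 = -2511457/7 - 3211540 = -24992237/7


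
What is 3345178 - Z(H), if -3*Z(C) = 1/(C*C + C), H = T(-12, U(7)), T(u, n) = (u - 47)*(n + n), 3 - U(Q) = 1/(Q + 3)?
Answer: 29293382537869/8756898 ≈ 3.3452e+6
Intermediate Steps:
U(Q) = 3 - 1/(3 + Q) (U(Q) = 3 - 1/(Q + 3) = 3 - 1/(3 + Q))
T(u, n) = 2*n*(-47 + u) (T(u, n) = (-47 + u)*(2*n) = 2*n*(-47 + u))
H = -1711/5 (H = 2*((8 + 3*7)/(3 + 7))*(-47 - 12) = 2*((8 + 21)/10)*(-59) = 2*((1/10)*29)*(-59) = 2*(29/10)*(-59) = -1711/5 ≈ -342.20)
Z(C) = -1/(3*(C + C**2)) (Z(C) = -1/(3*(C*C + C)) = -1/(3*(C**2 + C)) = -1/(3*(C + C**2)))
3345178 - Z(H) = 3345178 - (-1)/(3*(-1711/5)*(1 - 1711/5)) = 3345178 - (-1)*(-5)/(3*1711*(-1706/5)) = 3345178 - (-1)*(-5)*(-5)/(3*1711*1706) = 3345178 - 1*(-25/8756898) = 3345178 + 25/8756898 = 29293382537869/8756898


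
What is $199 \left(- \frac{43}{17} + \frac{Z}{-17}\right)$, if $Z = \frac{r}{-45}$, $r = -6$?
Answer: $- \frac{128753}{255} \approx -504.91$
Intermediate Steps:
$Z = \frac{2}{15}$ ($Z = - \frac{6}{-45} = \left(-6\right) \left(- \frac{1}{45}\right) = \frac{2}{15} \approx 0.13333$)
$199 \left(- \frac{43}{17} + \frac{Z}{-17}\right) = 199 \left(- \frac{43}{17} + \frac{2}{15 \left(-17\right)}\right) = 199 \left(\left(-43\right) \frac{1}{17} + \frac{2}{15} \left(- \frac{1}{17}\right)\right) = 199 \left(- \frac{43}{17} - \frac{2}{255}\right) = 199 \left(- \frac{647}{255}\right) = - \frac{128753}{255}$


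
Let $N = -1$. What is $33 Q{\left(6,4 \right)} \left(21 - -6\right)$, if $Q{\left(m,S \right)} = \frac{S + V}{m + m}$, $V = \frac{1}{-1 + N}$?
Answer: $\frac{2079}{8} \approx 259.88$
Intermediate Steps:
$V = - \frac{1}{2}$ ($V = \frac{1}{-1 - 1} = \frac{1}{-2} = - \frac{1}{2} \approx -0.5$)
$Q{\left(m,S \right)} = \frac{- \frac{1}{2} + S}{2 m}$ ($Q{\left(m,S \right)} = \frac{S - \frac{1}{2}}{m + m} = \frac{- \frac{1}{2} + S}{2 m}$)
$33 Q{\left(6,4 \right)} \left(21 - -6\right) = 33 \frac{-1 + 2 \cdot 4}{4 \cdot 6} \left(21 - -6\right) = 33 \cdot \frac{1}{4} \cdot \frac{1}{6} \left(-1 + 8\right) \left(21 + 6\right) = 33 \cdot \frac{1}{4} \cdot \frac{1}{6} \cdot 7 \cdot 27 = 33 \cdot \frac{7}{24} \cdot 27 = \frac{77}{8} \cdot 27 = \frac{2079}{8}$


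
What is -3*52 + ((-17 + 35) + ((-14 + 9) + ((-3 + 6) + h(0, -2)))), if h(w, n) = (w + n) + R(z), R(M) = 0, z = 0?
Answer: -142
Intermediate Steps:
h(w, n) = n + w (h(w, n) = (w + n) + 0 = (n + w) + 0 = n + w)
-3*52 + ((-17 + 35) + ((-14 + 9) + ((-3 + 6) + h(0, -2)))) = -3*52 + ((-17 + 35) + ((-14 + 9) + ((-3 + 6) + (-2 + 0)))) = -156 + (18 + (-5 + (3 - 2))) = -156 + (18 + (-5 + 1)) = -156 + (18 - 4) = -156 + 14 = -142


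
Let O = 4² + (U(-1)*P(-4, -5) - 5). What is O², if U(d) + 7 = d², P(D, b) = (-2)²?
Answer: 169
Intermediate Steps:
P(D, b) = 4
U(d) = -7 + d²
O = -13 (O = 4² + ((-7 + (-1)²)*4 - 5) = 16 + ((-7 + 1)*4 - 5) = 16 + (-6*4 - 5) = 16 + (-24 - 5) = 16 - 29 = -13)
O² = (-13)² = 169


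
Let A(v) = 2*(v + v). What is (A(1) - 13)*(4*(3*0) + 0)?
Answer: 0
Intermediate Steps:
A(v) = 4*v (A(v) = 2*(2*v) = 4*v)
(A(1) - 13)*(4*(3*0) + 0) = (4*1 - 13)*(4*(3*0) + 0) = (4 - 13)*(4*0 + 0) = -9*(0 + 0) = -9*0 = 0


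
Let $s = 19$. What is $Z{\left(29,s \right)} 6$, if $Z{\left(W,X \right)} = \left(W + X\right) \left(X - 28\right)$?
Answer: $-2592$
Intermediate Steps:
$Z{\left(W,X \right)} = \left(-28 + X\right) \left(W + X\right)$ ($Z{\left(W,X \right)} = \left(W + X\right) \left(-28 + X\right) = \left(-28 + X\right) \left(W + X\right)$)
$Z{\left(29,s \right)} 6 = \left(19^{2} - 812 - 532 + 29 \cdot 19\right) 6 = \left(361 - 812 - 532 + 551\right) 6 = \left(-432\right) 6 = -2592$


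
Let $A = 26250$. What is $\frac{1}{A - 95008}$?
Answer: $- \frac{1}{68758} \approx -1.4544 \cdot 10^{-5}$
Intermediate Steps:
$\frac{1}{A - 95008} = \frac{1}{26250 - 95008} = \frac{1}{-68758} = - \frac{1}{68758}$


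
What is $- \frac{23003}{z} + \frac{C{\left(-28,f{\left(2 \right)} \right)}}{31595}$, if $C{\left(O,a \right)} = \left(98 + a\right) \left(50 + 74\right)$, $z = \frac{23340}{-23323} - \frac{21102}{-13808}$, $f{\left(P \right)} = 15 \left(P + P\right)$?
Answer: $- \frac{117025864549949824}{2683730262735} \approx -43606.0$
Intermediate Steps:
$f{\left(P \right)} = 30 P$ ($f{\left(P \right)} = 15 \cdot 2 P = 30 P$)
$z = \frac{84941613}{161021992}$ ($z = 23340 \left(- \frac{1}{23323}\right) - - \frac{10551}{6904} = - \frac{23340}{23323} + \frac{10551}{6904} = \frac{84941613}{161021992} \approx 0.52752$)
$C{\left(O,a \right)} = 12152 + 124 a$ ($C{\left(O,a \right)} = \left(98 + a\right) 124 = 12152 + 124 a$)
$- \frac{23003}{z} + \frac{C{\left(-28,f{\left(2 \right)} \right)}}{31595} = - \frac{23003}{\frac{84941613}{161021992}} + \frac{12152 + 124 \cdot 30 \cdot 2}{31595} = \left(-23003\right) \frac{161021992}{84941613} + \left(12152 + 124 \cdot 60\right) \frac{1}{31595} = - \frac{3703988881976}{84941613} + \left(12152 + 7440\right) \frac{1}{31595} = - \frac{3703988881976}{84941613} + 19592 \cdot \frac{1}{31595} = - \frac{3703988881976}{84941613} + \frac{19592}{31595} = - \frac{117025864549949824}{2683730262735}$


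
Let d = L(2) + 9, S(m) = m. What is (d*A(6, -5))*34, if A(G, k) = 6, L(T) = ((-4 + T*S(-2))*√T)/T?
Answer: 1836 - 816*√2 ≈ 682.00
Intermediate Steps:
L(T) = (-4 - 2*T)/√T (L(T) = ((-4 + T*(-2))*√T)/T = ((-4 - 2*T)*√T)/T = (√T*(-4 - 2*T))/T = (-4 - 2*T)/√T)
d = 9 - 4*√2 (d = 2*(-2 - 1*2)/√2 + 9 = 2*(√2/2)*(-2 - 2) + 9 = 2*(√2/2)*(-4) + 9 = -4*√2 + 9 = 9 - 4*√2 ≈ 3.3431)
(d*A(6, -5))*34 = ((9 - 4*√2)*6)*34 = (54 - 24*√2)*34 = 1836 - 816*√2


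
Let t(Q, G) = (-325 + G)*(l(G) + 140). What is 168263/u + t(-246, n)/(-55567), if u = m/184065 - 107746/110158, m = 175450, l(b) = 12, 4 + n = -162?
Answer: -18958010057510682619/2806391275313 ≈ -6.7553e+6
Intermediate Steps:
n = -166 (n = -4 - 162 = -166)
t(Q, G) = -49400 + 152*G (t(Q, G) = (-325 + G)*(12 + 140) = (-325 + G)*152 = -49400 + 152*G)
u = -50504639/2027623227 (u = 175450/184065 - 107746/110158 = 175450*(1/184065) - 107746*1/110158 = 35090/36813 - 53873/55079 = -50504639/2027623227 ≈ -0.024908)
168263/u + t(-246, n)/(-55567) = 168263/(-50504639/2027623227) + (-49400 + 152*(-166))/(-55567) = 168263*(-2027623227/50504639) + (-49400 - 25232)*(-1/55567) = -341173967044701/50504639 - 74632*(-1/55567) = -341173967044701/50504639 + 74632/55567 = -18958010057510682619/2806391275313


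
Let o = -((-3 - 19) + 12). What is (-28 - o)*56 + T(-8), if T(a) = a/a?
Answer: -2127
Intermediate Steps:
T(a) = 1
o = 10 (o = -(-22 + 12) = -1*(-10) = 10)
(-28 - o)*56 + T(-8) = (-28 - 1*10)*56 + 1 = (-28 - 10)*56 + 1 = -38*56 + 1 = -2128 + 1 = -2127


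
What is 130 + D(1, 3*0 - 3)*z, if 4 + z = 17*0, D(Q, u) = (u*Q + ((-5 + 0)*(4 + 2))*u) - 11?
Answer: -174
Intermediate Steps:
D(Q, u) = -11 - 30*u + Q*u (D(Q, u) = (Q*u + (-5*6)*u) - 11 = (Q*u - 30*u) - 11 = (-30*u + Q*u) - 11 = -11 - 30*u + Q*u)
z = -4 (z = -4 + 17*0 = -4 + 0 = -4)
130 + D(1, 3*0 - 3)*z = 130 + (-11 - 30*(3*0 - 3) + 1*(3*0 - 3))*(-4) = 130 + (-11 - 30*(0 - 3) + 1*(0 - 3))*(-4) = 130 + (-11 - 30*(-3) + 1*(-3))*(-4) = 130 + (-11 + 90 - 3)*(-4) = 130 + 76*(-4) = 130 - 304 = -174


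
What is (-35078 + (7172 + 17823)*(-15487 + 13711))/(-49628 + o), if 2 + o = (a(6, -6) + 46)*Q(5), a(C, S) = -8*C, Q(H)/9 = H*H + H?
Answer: 22213099/25085 ≈ 885.51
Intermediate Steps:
Q(H) = 9*H + 9*H² (Q(H) = 9*(H*H + H) = 9*(H² + H) = 9*(H + H²) = 9*H + 9*H²)
o = -542 (o = -2 + (-8*6 + 46)*(9*5*(1 + 5)) = -2 + (-48 + 46)*(9*5*6) = -2 - 2*270 = -2 - 540 = -542)
(-35078 + (7172 + 17823)*(-15487 + 13711))/(-49628 + o) = (-35078 + (7172 + 17823)*(-15487 + 13711))/(-49628 - 542) = (-35078 + 24995*(-1776))/(-50170) = (-35078 - 44391120)*(-1/50170) = -44426198*(-1/50170) = 22213099/25085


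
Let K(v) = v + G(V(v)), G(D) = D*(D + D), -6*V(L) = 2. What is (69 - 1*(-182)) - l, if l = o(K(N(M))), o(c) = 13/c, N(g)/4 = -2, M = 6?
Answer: 17687/70 ≈ 252.67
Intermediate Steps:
V(L) = -⅓ (V(L) = -⅙*2 = -⅓)
G(D) = 2*D² (G(D) = D*(2*D) = 2*D²)
N(g) = -8 (N(g) = 4*(-2) = -8)
K(v) = 2/9 + v (K(v) = v + 2*(-⅓)² = v + 2*(⅑) = v + 2/9 = 2/9 + v)
l = -117/70 (l = 13/(2/9 - 8) = 13/(-70/9) = 13*(-9/70) = -117/70 ≈ -1.6714)
(69 - 1*(-182)) - l = (69 - 1*(-182)) - 1*(-117/70) = (69 + 182) + 117/70 = 251 + 117/70 = 17687/70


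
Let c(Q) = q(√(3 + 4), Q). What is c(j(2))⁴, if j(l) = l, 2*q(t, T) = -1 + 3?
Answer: 1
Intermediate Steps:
q(t, T) = 1 (q(t, T) = (-1 + 3)/2 = (½)*2 = 1)
c(Q) = 1
c(j(2))⁴ = 1⁴ = 1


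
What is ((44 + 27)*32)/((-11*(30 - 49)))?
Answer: 2272/209 ≈ 10.871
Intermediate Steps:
((44 + 27)*32)/((-11*(30 - 49))) = (71*32)/((-11*(-19))) = 2272/209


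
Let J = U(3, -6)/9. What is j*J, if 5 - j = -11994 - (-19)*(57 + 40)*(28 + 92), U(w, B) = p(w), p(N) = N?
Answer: -209161/3 ≈ -69720.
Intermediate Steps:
U(w, B) = w
j = -209161 (j = 5 - (-11994 - (-19)*(57 + 40)*(28 + 92)) = 5 - (-11994 - (-19)*97*120) = 5 - (-11994 - (-19)*11640) = 5 - (-11994 - 1*(-221160)) = 5 - (-11994 + 221160) = 5 - 1*209166 = 5 - 209166 = -209161)
J = ⅓ (J = 3/9 = 3*(⅑) = ⅓ ≈ 0.33333)
j*J = -209161*⅓ = -209161/3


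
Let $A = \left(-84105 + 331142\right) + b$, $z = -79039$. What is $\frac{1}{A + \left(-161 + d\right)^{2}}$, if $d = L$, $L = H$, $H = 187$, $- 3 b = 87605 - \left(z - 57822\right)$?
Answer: $\frac{1}{172891} \approx 5.784 \cdot 10^{-6}$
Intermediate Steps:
$b = -74822$ ($b = - \frac{87605 - \left(-79039 - 57822\right)}{3} = - \frac{87605 - -136861}{3} = - \frac{87605 + 136861}{3} = \left(- \frac{1}{3}\right) 224466 = -74822$)
$L = 187$
$d = 187$
$A = 172215$ ($A = \left(-84105 + 331142\right) - 74822 = 247037 - 74822 = 172215$)
$\frac{1}{A + \left(-161 + d\right)^{2}} = \frac{1}{172215 + \left(-161 + 187\right)^{2}} = \frac{1}{172215 + 26^{2}} = \frac{1}{172215 + 676} = \frac{1}{172891}$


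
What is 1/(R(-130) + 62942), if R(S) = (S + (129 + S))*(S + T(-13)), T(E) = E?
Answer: 1/81675 ≈ 1.2244e-5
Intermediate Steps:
R(S) = (-13 + S)*(129 + 2*S) (R(S) = (S + (129 + S))*(S - 13) = (129 + 2*S)*(-13 + S) = (-13 + S)*(129 + 2*S))
1/(R(-130) + 62942) = 1/((-1677 + 2*(-130)² + 103*(-130)) + 62942) = 1/((-1677 + 2*16900 - 13390) + 62942) = 1/((-1677 + 33800 - 13390) + 62942) = 1/(18733 + 62942) = 1/81675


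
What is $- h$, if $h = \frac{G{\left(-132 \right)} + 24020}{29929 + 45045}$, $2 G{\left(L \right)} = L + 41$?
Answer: $- \frac{47949}{149948} \approx -0.31977$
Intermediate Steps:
$G{\left(L \right)} = \frac{41}{2} + \frac{L}{2}$ ($G{\left(L \right)} = \frac{L + 41}{2} = \frac{41 + L}{2} = \frac{41}{2} + \frac{L}{2}$)
$h = \frac{47949}{149948}$ ($h = \frac{\left(\frac{41}{2} + \frac{1}{2} \left(-132\right)\right) + 24020}{29929 + 45045} = \frac{\left(\frac{41}{2} - 66\right) + 24020}{74974} = \left(- \frac{91}{2} + 24020\right) \frac{1}{74974} = \frac{47949}{2} \cdot \frac{1}{74974} = \frac{47949}{149948} \approx 0.31977$)
$- h = \left(-1\right) \frac{47949}{149948} = - \frac{47949}{149948}$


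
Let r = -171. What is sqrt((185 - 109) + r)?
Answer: I*sqrt(95) ≈ 9.7468*I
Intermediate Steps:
sqrt((185 - 109) + r) = sqrt((185 - 109) - 171) = sqrt(76 - 171) = sqrt(-95) = I*sqrt(95)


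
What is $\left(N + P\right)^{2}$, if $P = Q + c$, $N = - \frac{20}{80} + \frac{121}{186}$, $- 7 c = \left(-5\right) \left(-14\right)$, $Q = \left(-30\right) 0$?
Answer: $\frac{12752041}{138384} \approx 92.15$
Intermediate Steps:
$Q = 0$
$c = -10$ ($c = - \frac{\left(-5\right) \left(-14\right)}{7} = \left(- \frac{1}{7}\right) 70 = -10$)
$N = \frac{149}{372}$ ($N = \left(-20\right) \frac{1}{80} + 121 \cdot \frac{1}{186} = - \frac{1}{4} + \frac{121}{186} = \frac{149}{372} \approx 0.40054$)
$P = -10$ ($P = 0 - 10 = -10$)
$\left(N + P\right)^{2} = \left(\frac{149}{372} - 10\right)^{2} = \left(- \frac{3571}{372}\right)^{2} = \frac{12752041}{138384}$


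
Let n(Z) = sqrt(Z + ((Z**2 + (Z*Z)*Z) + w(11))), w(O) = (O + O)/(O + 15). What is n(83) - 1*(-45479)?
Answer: 45479 + sqrt(97810414)/13 ≈ 46240.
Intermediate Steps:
w(O) = 2*O/(15 + O) (w(O) = (2*O)/(15 + O) = 2*O/(15 + O))
n(Z) = sqrt(11/13 + Z + Z**2 + Z**3) (n(Z) = sqrt(Z + ((Z**2 + (Z*Z)*Z) + 2*11/(15 + 11))) = sqrt(Z + ((Z**2 + Z**2*Z) + 2*11/26)) = sqrt(Z + ((Z**2 + Z**3) + 2*11*(1/26))) = sqrt(Z + ((Z**2 + Z**3) + 11/13)) = sqrt(Z + (11/13 + Z**2 + Z**3)) = sqrt(11/13 + Z + Z**2 + Z**3))
n(83) - 1*(-45479) = sqrt(143 + 169*83 + 169*83**2 + 169*83**3)/13 - 1*(-45479) = sqrt(143 + 14027 + 169*6889 + 169*571787)/13 + 45479 = sqrt(143 + 14027 + 1164241 + 96632003)/13 + 45479 = sqrt(97810414)/13 + 45479 = 45479 + sqrt(97810414)/13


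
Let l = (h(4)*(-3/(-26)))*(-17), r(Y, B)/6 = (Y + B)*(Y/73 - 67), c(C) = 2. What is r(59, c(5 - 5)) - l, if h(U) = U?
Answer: -22983210/949 ≈ -24218.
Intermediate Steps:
r(Y, B) = 6*(-67 + Y/73)*(B + Y) (r(Y, B) = 6*((Y + B)*(Y/73 - 67)) = 6*((B + Y)*(Y*(1/73) - 67)) = 6*((B + Y)*(Y/73 - 67)) = 6*((B + Y)*(-67 + Y/73)) = 6*((-67 + Y/73)*(B + Y)) = 6*(-67 + Y/73)*(B + Y))
l = -102/13 (l = (4*(-3/(-26)))*(-17) = (4*(-3*(-1/26)))*(-17) = (4*(3/26))*(-17) = (6/13)*(-17) = -102/13 ≈ -7.8462)
r(59, c(5 - 5)) - l = (-402*2 - 402*59 + (6/73)*59**2 + (6/73)*2*59) - 1*(-102/13) = (-804 - 23718 + (6/73)*3481 + 708/73) + 102/13 = (-804 - 23718 + 20886/73 + 708/73) + 102/13 = -1768512/73 + 102/13 = -22983210/949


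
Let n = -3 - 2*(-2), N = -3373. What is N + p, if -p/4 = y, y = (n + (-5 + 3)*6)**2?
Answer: -3857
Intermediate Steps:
n = 1 (n = -3 + 4 = 1)
y = 121 (y = (1 + (-5 + 3)*6)**2 = (1 - 2*6)**2 = (1 - 12)**2 = (-11)**2 = 121)
p = -484 (p = -4*121 = -484)
N + p = -3373 - 484 = -3857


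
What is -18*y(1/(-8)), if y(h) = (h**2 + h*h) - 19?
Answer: 5463/16 ≈ 341.44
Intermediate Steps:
y(h) = -19 + 2*h**2 (y(h) = (h**2 + h**2) - 19 = 2*h**2 - 19 = -19 + 2*h**2)
-18*y(1/(-8)) = -18*(-19 + 2*(1/(-8))**2) = -18*(-19 + 2*(-1/8)**2) = -18*(-19 + 2*(1/64)) = -18*(-19 + 1/32) = -18*(-607/32) = 5463/16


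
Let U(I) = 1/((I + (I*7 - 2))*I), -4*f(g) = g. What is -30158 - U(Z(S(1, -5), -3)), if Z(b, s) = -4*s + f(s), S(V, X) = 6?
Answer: -38451451/1275 ≈ -30158.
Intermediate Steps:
f(g) = -g/4
Z(b, s) = -17*s/4 (Z(b, s) = -4*s - s/4 = -17*s/4)
U(I) = 1/(I*(-2 + 8*I)) (U(I) = 1/((I + (7*I - 2))*I) = 1/((I + (-2 + 7*I))*I) = 1/((-2 + 8*I)*I) = 1/(I*(-2 + 8*I)))
-30158 - U(Z(S(1, -5), -3)) = -30158 - 1/(2*((-17/4*(-3)))*(-1 + 4*(-17/4*(-3)))) = -30158 - 1/(2*51/4*(-1 + 4*(51/4))) = -30158 - 4/(2*51*(-1 + 51)) = -30158 - 4/(2*51*50) = -30158 - 1*1/1275 = -30158 - 1/1275 = -38451451/1275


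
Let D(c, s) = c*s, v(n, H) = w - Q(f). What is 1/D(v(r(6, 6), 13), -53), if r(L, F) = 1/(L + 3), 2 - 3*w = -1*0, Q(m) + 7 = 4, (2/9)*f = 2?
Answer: -3/583 ≈ -0.0051458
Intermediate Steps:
f = 9 (f = (9/2)*2 = 9)
Q(m) = -3 (Q(m) = -7 + 4 = -3)
w = ⅔ (w = ⅔ - (-1)*0/3 = ⅔ - ⅓*0 = ⅔ + 0 = ⅔ ≈ 0.66667)
r(L, F) = 1/(3 + L)
v(n, H) = 11/3 (v(n, H) = ⅔ - 1*(-3) = ⅔ + 3 = 11/3)
1/D(v(r(6, 6), 13), -53) = 1/((11/3)*(-53)) = 1/(-583/3) = -3/583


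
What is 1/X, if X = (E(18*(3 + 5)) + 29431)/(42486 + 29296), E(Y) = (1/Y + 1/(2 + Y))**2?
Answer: 7932064900608/3252188621089 ≈ 2.4390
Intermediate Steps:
X = 3252188621089/7932064900608 (X = (4*(1 + 18*(3 + 5))**2/((18*(3 + 5))**2*(2 + 18*(3 + 5))**2) + 29431)/(42486 + 29296) = (4*(1 + 18*8)**2/((18*8)**2*(2 + 18*8)**2) + 29431)/71782 = (4*(1 + 144)**2/(144**2*(2 + 144)**2) + 29431)*(1/71782) = (4*(1/20736)*145**2/146**2 + 29431)*(1/71782) = (4*(1/20736)*21025*(1/21316) + 29431)*(1/71782) = (21025/110502144 + 29431)*(1/71782) = (3252188621089/110502144)*(1/71782) = 3252188621089/7932064900608 ≈ 0.41001)
1/X = 1/(3252188621089/7932064900608) = 7932064900608/3252188621089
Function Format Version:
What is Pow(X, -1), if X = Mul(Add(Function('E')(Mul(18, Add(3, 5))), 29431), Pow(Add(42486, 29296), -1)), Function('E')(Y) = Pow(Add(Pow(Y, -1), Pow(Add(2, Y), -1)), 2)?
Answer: Rational(7932064900608, 3252188621089) ≈ 2.4390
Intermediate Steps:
X = Rational(3252188621089, 7932064900608) (X = Mul(Add(Mul(4, Pow(Mul(18, Add(3, 5)), -2), Pow(Add(1, Mul(18, Add(3, 5))), 2), Pow(Add(2, Mul(18, Add(3, 5))), -2)), 29431), Pow(Add(42486, 29296), -1)) = Mul(Add(Mul(4, Pow(Mul(18, 8), -2), Pow(Add(1, Mul(18, 8)), 2), Pow(Add(2, Mul(18, 8)), -2)), 29431), Pow(71782, -1)) = Mul(Add(Mul(4, Pow(144, -2), Pow(Add(1, 144), 2), Pow(Add(2, 144), -2)), 29431), Rational(1, 71782)) = Mul(Add(Mul(4, Rational(1, 20736), Pow(145, 2), Pow(146, -2)), 29431), Rational(1, 71782)) = Mul(Add(Mul(4, Rational(1, 20736), 21025, Rational(1, 21316)), 29431), Rational(1, 71782)) = Mul(Add(Rational(21025, 110502144), 29431), Rational(1, 71782)) = Mul(Rational(3252188621089, 110502144), Rational(1, 71782)) = Rational(3252188621089, 7932064900608) ≈ 0.41001)
Pow(X, -1) = Pow(Rational(3252188621089, 7932064900608), -1) = Rational(7932064900608, 3252188621089)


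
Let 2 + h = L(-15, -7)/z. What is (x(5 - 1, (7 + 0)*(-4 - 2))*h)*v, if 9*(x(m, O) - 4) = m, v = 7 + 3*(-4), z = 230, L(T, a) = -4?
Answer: 9280/207 ≈ 44.831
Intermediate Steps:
v = -5 (v = 7 - 12 = -5)
x(m, O) = 4 + m/9
h = -232/115 (h = -2 - 4/230 = -2 - 4*1/230 = -2 - 2/115 = -232/115 ≈ -2.0174)
(x(5 - 1, (7 + 0)*(-4 - 2))*h)*v = ((4 + (5 - 1)/9)*(-232/115))*(-5) = ((4 + (1/9)*4)*(-232/115))*(-5) = ((4 + 4/9)*(-232/115))*(-5) = ((40/9)*(-232/115))*(-5) = -1856/207*(-5) = 9280/207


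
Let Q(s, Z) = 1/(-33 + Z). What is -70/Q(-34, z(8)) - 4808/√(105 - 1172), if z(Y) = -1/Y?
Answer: 9275/4 + 4808*I*√1067/1067 ≈ 2318.8 + 147.19*I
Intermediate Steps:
-70/Q(-34, z(8)) - 4808/√(105 - 1172) = -70/(1/(-33 - 1/8)) - 4808/√(105 - 1172) = -70/(1/(-33 - 1*⅛)) - 4808*(-I*√1067/1067) = -70/(1/(-33 - ⅛)) - 4808*(-I*√1067/1067) = -70/(1/(-265/8)) - (-4808)*I*√1067/1067 = -70/(-8/265) + 4808*I*√1067/1067 = -70*(-265/8) + 4808*I*√1067/1067 = 9275/4 + 4808*I*√1067/1067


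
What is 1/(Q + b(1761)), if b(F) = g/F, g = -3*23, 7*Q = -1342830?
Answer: -4109/788241371 ≈ -5.2129e-6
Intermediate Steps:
Q = -1342830/7 (Q = (⅐)*(-1342830) = -1342830/7 ≈ -1.9183e+5)
g = -69
b(F) = -69/F
1/(Q + b(1761)) = 1/(-1342830/7 - 69/1761) = 1/(-1342830/7 - 69*1/1761) = 1/(-1342830/7 - 23/587) = 1/(-788241371/4109) = -4109/788241371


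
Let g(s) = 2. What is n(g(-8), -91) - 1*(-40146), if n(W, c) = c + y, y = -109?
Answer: 39946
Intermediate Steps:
n(W, c) = -109 + c (n(W, c) = c - 109 = -109 + c)
n(g(-8), -91) - 1*(-40146) = (-109 - 91) - 1*(-40146) = -200 + 40146 = 39946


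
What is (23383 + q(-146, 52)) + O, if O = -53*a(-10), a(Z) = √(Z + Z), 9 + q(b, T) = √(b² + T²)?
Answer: 23374 + 2*√6005 - 106*I*√5 ≈ 23529.0 - 237.02*I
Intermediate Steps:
q(b, T) = -9 + √(T² + b²) (q(b, T) = -9 + √(b² + T²) = -9 + √(T² + b²))
a(Z) = √2*√Z (a(Z) = √(2*Z) = √2*√Z)
O = -106*I*√5 (O = -53*√2*√(-10) = -53*√2*I*√10 = -106*I*√5 ≈ -237.02*I)
(23383 + q(-146, 52)) + O = (23383 + (-9 + √(52² + (-146)²))) - 106*I*√5 = (23383 + (-9 + √(2704 + 21316))) - 106*I*√5 = (23383 + (-9 + √24020)) - 106*I*√5 = (23383 + (-9 + 2*√6005)) - 106*I*√5 = (23374 + 2*√6005) - 106*I*√5 = 23374 + 2*√6005 - 106*I*√5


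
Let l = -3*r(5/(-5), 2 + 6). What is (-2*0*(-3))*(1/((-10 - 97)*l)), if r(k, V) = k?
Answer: 0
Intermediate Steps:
l = 3 (l = -15/(-5) = -15*(-1)/5 = -3*(-1) = 3)
(-2*0*(-3))*(1/((-10 - 97)*l)) = (-2*0*(-3))*(1/(-10 - 97*3)) = (0*(-3))*((⅓)/(-107)) = 0*(-1/107*⅓) = 0*(-1/321) = 0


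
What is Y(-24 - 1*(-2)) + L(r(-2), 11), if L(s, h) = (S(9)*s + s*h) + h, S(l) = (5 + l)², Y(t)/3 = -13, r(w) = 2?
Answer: 386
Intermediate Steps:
Y(t) = -39 (Y(t) = 3*(-13) = -39)
L(s, h) = h + 196*s + h*s (L(s, h) = ((5 + 9)²*s + s*h) + h = (14²*s + h*s) + h = (196*s + h*s) + h = h + 196*s + h*s)
Y(-24 - 1*(-2)) + L(r(-2), 11) = -39 + (11 + 196*2 + 11*2) = -39 + (11 + 392 + 22) = -39 + 425 = 386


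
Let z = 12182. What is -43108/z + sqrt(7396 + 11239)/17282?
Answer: -21554/6091 + sqrt(18635)/17282 ≈ -3.5308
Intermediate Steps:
-43108/z + sqrt(7396 + 11239)/17282 = -43108/12182 + sqrt(7396 + 11239)/17282 = -43108*1/12182 + sqrt(18635)*(1/17282) = -21554/6091 + sqrt(18635)/17282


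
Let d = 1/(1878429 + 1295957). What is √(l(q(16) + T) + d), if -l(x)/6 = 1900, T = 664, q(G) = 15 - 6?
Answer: I*√114874681834580014/3174386 ≈ 106.77*I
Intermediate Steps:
q(G) = 9
d = 1/3174386 ≈ 3.1502e-7
l(x) = -11400 (l(x) = -6*1900 = -11400)
√(l(q(16) + T) + d) = √(-11400 + 1/3174386) = √(-36188000399/3174386) = I*√114874681834580014/3174386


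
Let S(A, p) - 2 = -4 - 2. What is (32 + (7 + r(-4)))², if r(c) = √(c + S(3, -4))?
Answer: 1513 + 156*I*√2 ≈ 1513.0 + 220.62*I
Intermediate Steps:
S(A, p) = -4 (S(A, p) = 2 + (-4 - 2) = 2 - 6 = -4)
r(c) = √(-4 + c) (r(c) = √(c - 4) = √(-4 + c))
(32 + (7 + r(-4)))² = (32 + (7 + √(-4 - 4)))² = (32 + (7 + √(-8)))² = (32 + (7 + 2*I*√2))² = (39 + 2*I*√2)²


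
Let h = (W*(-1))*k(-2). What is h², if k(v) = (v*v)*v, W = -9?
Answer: 5184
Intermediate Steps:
k(v) = v³ (k(v) = v²*v = v³)
h = -72 (h = -9*(-1)*(-2)³ = 9*(-8) = -72)
h² = (-72)² = 5184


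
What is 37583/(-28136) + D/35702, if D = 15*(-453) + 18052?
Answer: -512530657/502255736 ≈ -1.0205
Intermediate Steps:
D = 11257 (D = -6795 + 18052 = 11257)
37583/(-28136) + D/35702 = 37583/(-28136) + 11257/35702 = 37583*(-1/28136) + 11257*(1/35702) = -37583/28136 + 11257/35702 = -512530657/502255736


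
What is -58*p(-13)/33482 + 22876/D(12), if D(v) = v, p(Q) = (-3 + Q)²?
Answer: 95719507/50223 ≈ 1905.9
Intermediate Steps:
-58*p(-13)/33482 + 22876/D(12) = -58*(-3 - 13)²/33482 + 22876/12 = -58*(-16)²*(1/33482) + 22876*(1/12) = -58*256*(1/33482) + 5719/3 = -14848*1/33482 + 5719/3 = -7424/16741 + 5719/3 = 95719507/50223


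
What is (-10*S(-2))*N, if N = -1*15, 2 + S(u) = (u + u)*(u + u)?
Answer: 2100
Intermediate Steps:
S(u) = -2 + 4*u² (S(u) = -2 + (u + u)*(u + u) = -2 + (2*u)*(2*u) = -2 + 4*u²)
N = -15
(-10*S(-2))*N = -10*(-2 + 4*(-2)²)*(-15) = -10*(-2 + 4*4)*(-15) = -10*(-2 + 16)*(-15) = -10*14*(-15) = -140*(-15) = 2100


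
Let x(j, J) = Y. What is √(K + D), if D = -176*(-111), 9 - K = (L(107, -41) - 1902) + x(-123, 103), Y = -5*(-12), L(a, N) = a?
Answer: 4*√1330 ≈ 145.88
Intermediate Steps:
Y = 60
x(j, J) = 60
K = 1744 (K = 9 - ((107 - 1902) + 60) = 9 - (-1795 + 60) = 9 - 1*(-1735) = 9 + 1735 = 1744)
D = 19536
√(K + D) = √(1744 + 19536) = √21280 = 4*√1330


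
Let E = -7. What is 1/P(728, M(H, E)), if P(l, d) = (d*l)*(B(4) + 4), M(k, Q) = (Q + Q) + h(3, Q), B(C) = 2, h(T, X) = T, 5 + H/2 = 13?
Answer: -1/48048 ≈ -2.0813e-5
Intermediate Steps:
H = 16 (H = -10 + 2*13 = -10 + 26 = 16)
M(k, Q) = 3 + 2*Q (M(k, Q) = (Q + Q) + 3 = 2*Q + 3 = 3 + 2*Q)
P(l, d) = 6*d*l (P(l, d) = (d*l)*(2 + 4) = (d*l)*6 = 6*d*l)
1/P(728, M(H, E)) = 1/(6*(3 + 2*(-7))*728) = 1/(6*(3 - 14)*728) = 1/(6*(-11)*728) = 1/(-48048) = -1/48048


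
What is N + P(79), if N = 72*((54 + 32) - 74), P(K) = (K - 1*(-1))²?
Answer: 7264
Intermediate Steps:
P(K) = (1 + K)² (P(K) = (K + 1)² = (1 + K)²)
N = 864 (N = 72*(86 - 74) = 72*12 = 864)
N + P(79) = 864 + (1 + 79)² = 864 + 80² = 864 + 6400 = 7264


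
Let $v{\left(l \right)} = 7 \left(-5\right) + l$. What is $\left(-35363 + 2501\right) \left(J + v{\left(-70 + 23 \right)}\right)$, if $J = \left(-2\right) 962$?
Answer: $65921172$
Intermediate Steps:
$J = -1924$
$v{\left(l \right)} = -35 + l$
$\left(-35363 + 2501\right) \left(J + v{\left(-70 + 23 \right)}\right) = \left(-35363 + 2501\right) \left(-1924 + \left(-35 + \left(-70 + 23\right)\right)\right) = - 32862 \left(-1924 - 82\right) = \left(-32862\right) \left(-2006\right) = 65921172$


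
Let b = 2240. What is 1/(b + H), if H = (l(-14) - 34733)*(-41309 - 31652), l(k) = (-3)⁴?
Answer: 1/2528246812 ≈ 3.9553e-10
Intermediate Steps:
l(k) = 81
H = 2528244572 (H = (81 - 34733)*(-41309 - 31652) = -34652*(-72961) = 2528244572)
1/(b + H) = 1/(2240 + 2528244572) = 1/2528246812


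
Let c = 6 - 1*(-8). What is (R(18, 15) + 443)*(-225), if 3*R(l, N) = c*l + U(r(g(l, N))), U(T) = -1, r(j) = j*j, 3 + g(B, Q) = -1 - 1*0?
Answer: -118500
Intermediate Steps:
g(B, Q) = -4 (g(B, Q) = -3 + (-1 - 1*0) = -3 + (-1 + 0) = -3 - 1 = -4)
r(j) = j²
c = 14 (c = 6 + 8 = 14)
R(l, N) = -⅓ + 14*l/3 (R(l, N) = (14*l - 1)/3 = (-1 + 14*l)/3 = -⅓ + 14*l/3)
(R(18, 15) + 443)*(-225) = ((-⅓ + (14/3)*18) + 443)*(-225) = ((-⅓ + 84) + 443)*(-225) = (251/3 + 443)*(-225) = (1580/3)*(-225) = -118500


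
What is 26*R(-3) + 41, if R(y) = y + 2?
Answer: 15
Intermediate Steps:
R(y) = 2 + y
26*R(-3) + 41 = 26*(2 - 3) + 41 = 26*(-1) + 41 = -26 + 41 = 15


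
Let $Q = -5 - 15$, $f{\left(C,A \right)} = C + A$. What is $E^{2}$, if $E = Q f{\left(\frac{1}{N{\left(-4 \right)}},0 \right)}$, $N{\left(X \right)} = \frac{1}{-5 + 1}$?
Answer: $6400$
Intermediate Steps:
$N{\left(X \right)} = - \frac{1}{4}$ ($N{\left(X \right)} = \frac{1}{-4} = - \frac{1}{4}$)
$f{\left(C,A \right)} = A + C$
$Q = -20$
$E = 80$ ($E = - 20 \left(0 + \frac{1}{- \frac{1}{4}}\right) = - 20 \left(0 - 4\right) = \left(-20\right) \left(-4\right) = 80$)
$E^{2} = 80^{2} = 6400$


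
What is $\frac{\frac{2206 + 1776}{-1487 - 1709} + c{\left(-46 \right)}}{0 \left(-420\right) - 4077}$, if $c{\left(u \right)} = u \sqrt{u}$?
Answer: $\frac{1991}{6515046} + \frac{46 i \sqrt{46}}{4077} \approx 0.0003056 + 0.076524 i$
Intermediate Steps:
$c{\left(u \right)} = u^{\frac{3}{2}}$
$\frac{\frac{2206 + 1776}{-1487 - 1709} + c{\left(-46 \right)}}{0 \left(-420\right) - 4077} = \frac{\frac{2206 + 1776}{-1487 - 1709} + \left(-46\right)^{\frac{3}{2}}}{0 \left(-420\right) - 4077} = \frac{\frac{3982}{-3196} - 46 i \sqrt{46}}{0 - 4077} = \frac{3982 \left(- \frac{1}{3196}\right) - 46 i \sqrt{46}}{-4077} = \left(- \frac{1991}{1598} - 46 i \sqrt{46}\right) \left(- \frac{1}{4077}\right) = \frac{1991}{6515046} + \frac{46 i \sqrt{46}}{4077}$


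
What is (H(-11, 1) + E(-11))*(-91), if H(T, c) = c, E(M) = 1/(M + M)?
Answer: -1911/22 ≈ -86.864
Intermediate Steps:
E(M) = 1/(2*M)
(H(-11, 1) + E(-11))*(-91) = (1 + (½)/(-11))*(-91) = (1 + (½)*(-1/11))*(-91) = (1 - 1/22)*(-91) = (21/22)*(-91) = -1911/22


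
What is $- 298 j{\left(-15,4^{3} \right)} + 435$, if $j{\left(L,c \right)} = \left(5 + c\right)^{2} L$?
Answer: $21282105$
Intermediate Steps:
$j{\left(L,c \right)} = L \left(5 + c\right)^{2}$
$- 298 j{\left(-15,4^{3} \right)} + 435 = - 298 \left(- 15 \left(5 + 4^{3}\right)^{2}\right) + 435 = - 298 \left(- 15 \left(5 + 64\right)^{2}\right) + 435 = - 298 \left(- 15 \cdot 69^{2}\right) + 435 = - 298 \left(\left(-15\right) 4761\right) + 435 = \left(-298\right) \left(-71415\right) + 435 = 21281670 + 435 = 21282105$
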